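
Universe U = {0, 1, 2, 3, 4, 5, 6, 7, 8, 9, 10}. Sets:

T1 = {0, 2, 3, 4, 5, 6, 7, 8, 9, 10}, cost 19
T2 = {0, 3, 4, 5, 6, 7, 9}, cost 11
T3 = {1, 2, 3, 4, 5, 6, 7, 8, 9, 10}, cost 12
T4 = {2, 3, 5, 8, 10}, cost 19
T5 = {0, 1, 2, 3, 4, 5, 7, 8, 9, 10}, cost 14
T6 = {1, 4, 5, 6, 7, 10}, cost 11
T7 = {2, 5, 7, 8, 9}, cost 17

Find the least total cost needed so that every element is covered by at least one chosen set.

T2, T3 cover every element at cost 11 + 12 = 23.
Any cover uses at least 2 sets; among all covering selections none totals below 23.

23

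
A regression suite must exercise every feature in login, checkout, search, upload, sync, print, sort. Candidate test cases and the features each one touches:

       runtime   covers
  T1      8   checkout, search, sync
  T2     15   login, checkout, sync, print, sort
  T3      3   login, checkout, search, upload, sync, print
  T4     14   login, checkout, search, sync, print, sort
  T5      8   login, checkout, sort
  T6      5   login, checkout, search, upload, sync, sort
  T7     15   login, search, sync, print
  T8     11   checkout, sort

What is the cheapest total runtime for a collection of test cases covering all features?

T3, T6 cover every feature at runtime 3 + 5 = 8.
Any cover uses at least 2 test cases; among all covering selections none totals below 8.

8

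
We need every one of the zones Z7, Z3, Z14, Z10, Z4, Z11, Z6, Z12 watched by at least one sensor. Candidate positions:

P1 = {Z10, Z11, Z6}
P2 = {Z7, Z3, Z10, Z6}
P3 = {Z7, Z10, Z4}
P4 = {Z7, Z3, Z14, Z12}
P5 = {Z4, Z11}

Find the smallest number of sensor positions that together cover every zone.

P1, P3, P4 together cover {Z7, Z3, Z14, Z10, Z4, Z11, Z6, Z12} — every zone.
No 2 of the 5 sensor positions cover everything (all 10 pairs fall short), so 3 is minimum.

3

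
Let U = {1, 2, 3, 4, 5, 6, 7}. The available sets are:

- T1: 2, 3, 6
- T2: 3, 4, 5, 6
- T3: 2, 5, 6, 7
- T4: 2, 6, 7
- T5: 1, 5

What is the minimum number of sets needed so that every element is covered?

T2, T3, T5 together cover {1, 2, 3, 4, 5, 6, 7} — every element.
No 2 of the 5 sets cover everything (all 10 pairs fall short), so 3 is minimum.

3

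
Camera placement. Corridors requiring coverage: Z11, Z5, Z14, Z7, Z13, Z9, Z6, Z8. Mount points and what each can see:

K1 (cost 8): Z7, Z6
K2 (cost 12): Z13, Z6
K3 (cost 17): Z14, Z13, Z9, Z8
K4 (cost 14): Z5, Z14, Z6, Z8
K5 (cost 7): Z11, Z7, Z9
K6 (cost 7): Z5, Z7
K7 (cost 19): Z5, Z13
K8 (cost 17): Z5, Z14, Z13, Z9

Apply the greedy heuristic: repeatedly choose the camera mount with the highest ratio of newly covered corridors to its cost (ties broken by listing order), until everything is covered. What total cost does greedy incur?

Pick 1: K5 adds 3 new (Z11, Z7, Z9) at cost 7 (ratio 3/7).
Pick 2: K4 adds 4 new (Z5, Z14, Z6, Z8) at cost 14 (ratio 4/14).
Pick 3: K2 adds 1 new (Z13) at cost 12 (ratio 1/12).
Greedy total cost: 7 + 14 + 12 = 33.

33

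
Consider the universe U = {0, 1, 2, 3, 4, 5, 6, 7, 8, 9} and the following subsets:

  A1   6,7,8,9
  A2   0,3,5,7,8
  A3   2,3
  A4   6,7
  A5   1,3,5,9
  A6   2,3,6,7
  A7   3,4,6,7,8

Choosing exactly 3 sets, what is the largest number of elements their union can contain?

9

Choosing A2, A5, A6 covers {0, 1, 2, 3, 5, 6, 7, 8, 9} — 9 elements.
No choice of 3 sets does better; here 4 is left uncovered.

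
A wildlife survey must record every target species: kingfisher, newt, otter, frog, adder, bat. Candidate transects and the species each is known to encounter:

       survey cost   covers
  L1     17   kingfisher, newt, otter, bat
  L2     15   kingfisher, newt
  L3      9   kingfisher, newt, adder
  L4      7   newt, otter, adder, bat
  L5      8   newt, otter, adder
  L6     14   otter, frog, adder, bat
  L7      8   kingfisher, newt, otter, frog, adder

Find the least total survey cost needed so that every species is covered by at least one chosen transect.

15

L4, L7 cover every species at survey cost 7 + 8 = 15.
Any cover uses at least 2 transects; among all covering selections none totals below 15.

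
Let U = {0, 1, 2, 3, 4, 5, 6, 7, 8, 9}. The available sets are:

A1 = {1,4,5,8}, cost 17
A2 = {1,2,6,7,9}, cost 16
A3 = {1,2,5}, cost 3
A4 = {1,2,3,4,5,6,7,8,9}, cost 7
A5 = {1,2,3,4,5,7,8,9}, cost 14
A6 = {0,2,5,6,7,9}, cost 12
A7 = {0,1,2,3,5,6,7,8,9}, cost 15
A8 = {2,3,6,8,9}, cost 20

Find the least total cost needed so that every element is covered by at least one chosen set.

19

A4, A6 cover every element at cost 7 + 12 = 19.
Any cover uses at least 2 sets; among all covering selections none totals below 19.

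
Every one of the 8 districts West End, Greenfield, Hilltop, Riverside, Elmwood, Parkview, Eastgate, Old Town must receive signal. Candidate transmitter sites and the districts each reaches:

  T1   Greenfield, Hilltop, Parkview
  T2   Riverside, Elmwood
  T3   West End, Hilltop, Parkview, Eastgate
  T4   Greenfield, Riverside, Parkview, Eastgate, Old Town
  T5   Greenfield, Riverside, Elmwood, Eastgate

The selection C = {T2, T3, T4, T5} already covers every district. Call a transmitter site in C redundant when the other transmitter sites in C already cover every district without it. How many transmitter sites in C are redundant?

2

Drop T2: the rest still cover every district — redundant.
Drop T3: West End, Hilltop uncovered — not redundant.
Drop T4: Old Town uncovered — not redundant.
Drop T5: the rest still cover every district — redundant.
2 redundant: T2, T5.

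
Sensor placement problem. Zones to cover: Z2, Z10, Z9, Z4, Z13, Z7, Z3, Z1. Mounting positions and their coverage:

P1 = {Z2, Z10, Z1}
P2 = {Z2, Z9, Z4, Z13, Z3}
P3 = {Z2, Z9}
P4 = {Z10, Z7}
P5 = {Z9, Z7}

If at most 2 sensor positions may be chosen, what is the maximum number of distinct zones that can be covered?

7

Choosing P1, P2 covers {Z2, Z10, Z9, Z4, Z13, Z3, Z1} — 7 zones.
No choice of 2 sensor positions does better; here Z7 is left uncovered.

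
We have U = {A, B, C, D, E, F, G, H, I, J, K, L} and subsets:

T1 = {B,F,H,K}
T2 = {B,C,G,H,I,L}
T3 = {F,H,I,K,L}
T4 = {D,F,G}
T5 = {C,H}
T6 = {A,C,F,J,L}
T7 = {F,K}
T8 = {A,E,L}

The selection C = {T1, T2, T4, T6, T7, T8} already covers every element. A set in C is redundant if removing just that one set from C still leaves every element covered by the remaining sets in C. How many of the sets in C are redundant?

Drop T1: the rest still cover every element — redundant.
Drop T2: I uncovered — not redundant.
Drop T4: D uncovered — not redundant.
Drop T6: J uncovered — not redundant.
Drop T7: the rest still cover every element — redundant.
Drop T8: E uncovered — not redundant.
2 redundant: T1, T7.

2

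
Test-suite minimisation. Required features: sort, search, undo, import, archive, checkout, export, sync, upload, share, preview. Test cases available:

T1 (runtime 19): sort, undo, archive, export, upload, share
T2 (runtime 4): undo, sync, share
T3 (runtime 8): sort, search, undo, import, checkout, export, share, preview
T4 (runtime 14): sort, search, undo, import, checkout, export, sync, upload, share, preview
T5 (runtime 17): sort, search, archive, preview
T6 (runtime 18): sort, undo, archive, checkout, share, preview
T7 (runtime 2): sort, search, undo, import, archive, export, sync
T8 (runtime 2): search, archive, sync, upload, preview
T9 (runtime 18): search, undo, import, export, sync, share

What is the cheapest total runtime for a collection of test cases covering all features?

T3, T8 cover every feature at runtime 8 + 2 = 10.
Any cover uses at least 2 test cases; among all covering selections none totals below 10.
Greedy by coverage-per-runtime would pick T7, T8, T2, T3 for 16 — worse than the optimum 10.

10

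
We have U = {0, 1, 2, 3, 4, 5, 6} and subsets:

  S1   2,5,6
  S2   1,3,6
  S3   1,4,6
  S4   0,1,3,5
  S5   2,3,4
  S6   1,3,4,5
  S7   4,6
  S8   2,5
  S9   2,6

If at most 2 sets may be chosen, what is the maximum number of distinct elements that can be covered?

Choosing S1, S4 covers {0, 1, 2, 3, 5, 6} — 6 elements.
No choice of 2 sets does better; here 4 is left uncovered.

6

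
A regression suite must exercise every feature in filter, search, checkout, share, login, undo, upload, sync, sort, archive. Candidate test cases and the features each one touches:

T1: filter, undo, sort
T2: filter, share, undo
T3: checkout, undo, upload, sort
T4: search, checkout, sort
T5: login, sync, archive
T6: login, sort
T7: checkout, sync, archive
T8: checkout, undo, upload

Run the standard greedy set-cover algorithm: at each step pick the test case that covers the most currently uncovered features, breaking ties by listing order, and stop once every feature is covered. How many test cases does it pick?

Pick 1: T3 covers 4 new features (checkout, undo, upload, sort).
Pick 2: T5 covers 3 new features (login, sync, archive).
Pick 3: T2 covers 2 new features (filter, share).
Pick 4: T4 covers 1 new features (search).
Greedy uses 4 test cases.

4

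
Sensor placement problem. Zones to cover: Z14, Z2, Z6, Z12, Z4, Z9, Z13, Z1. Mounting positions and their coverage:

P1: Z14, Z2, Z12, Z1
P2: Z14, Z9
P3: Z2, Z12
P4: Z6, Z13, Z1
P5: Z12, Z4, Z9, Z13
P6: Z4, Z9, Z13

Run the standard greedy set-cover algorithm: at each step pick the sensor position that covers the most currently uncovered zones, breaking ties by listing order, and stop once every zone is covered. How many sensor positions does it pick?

3

Pick 1: P1 covers 4 new zones (Z14, Z2, Z12, Z1).
Pick 2: P5 covers 3 new zones (Z4, Z9, Z13).
Pick 3: P4 covers 1 new zones (Z6).
Greedy uses 3 sensor positions.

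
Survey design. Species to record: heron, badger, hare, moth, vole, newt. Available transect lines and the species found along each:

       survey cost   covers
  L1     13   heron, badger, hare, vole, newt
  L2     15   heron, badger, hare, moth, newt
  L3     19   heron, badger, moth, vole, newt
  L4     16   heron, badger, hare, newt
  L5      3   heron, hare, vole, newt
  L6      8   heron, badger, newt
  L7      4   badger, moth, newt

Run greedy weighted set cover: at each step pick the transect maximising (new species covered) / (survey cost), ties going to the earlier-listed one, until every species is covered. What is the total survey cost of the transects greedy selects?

7

Pick 1: L5 adds 4 new (heron, hare, vole, newt) at survey cost 3 (ratio 4/3).
Pick 2: L7 adds 2 new (badger, moth) at survey cost 4 (ratio 2/4).
Greedy total survey cost: 3 + 4 = 7.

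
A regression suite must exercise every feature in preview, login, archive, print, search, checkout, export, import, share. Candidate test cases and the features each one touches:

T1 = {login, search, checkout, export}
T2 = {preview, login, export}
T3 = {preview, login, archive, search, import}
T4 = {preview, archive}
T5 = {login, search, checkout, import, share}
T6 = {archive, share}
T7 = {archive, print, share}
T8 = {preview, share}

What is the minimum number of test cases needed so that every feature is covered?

T1, T3, T7 together cover {preview, login, archive, print, search, checkout, export, import, share} — every feature.
No 2 of the 8 test cases cover everything (all 28 pairs fall short), so 3 is minimum.

3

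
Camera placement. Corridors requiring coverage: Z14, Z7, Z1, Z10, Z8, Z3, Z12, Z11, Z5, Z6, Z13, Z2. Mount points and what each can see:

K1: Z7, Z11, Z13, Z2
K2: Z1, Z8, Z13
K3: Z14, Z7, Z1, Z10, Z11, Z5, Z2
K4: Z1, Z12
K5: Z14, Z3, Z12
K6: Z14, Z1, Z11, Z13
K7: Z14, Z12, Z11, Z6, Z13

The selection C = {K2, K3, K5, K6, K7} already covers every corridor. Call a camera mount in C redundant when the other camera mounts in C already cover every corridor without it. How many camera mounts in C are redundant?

1

Drop K2: Z8 uncovered — not redundant.
Drop K3: Z7, Z10, Z5, Z2 uncovered — not redundant.
Drop K5: Z3 uncovered — not redundant.
Drop K6: the rest still cover every corridor — redundant.
Drop K7: Z6 uncovered — not redundant.
1 redundant: K6.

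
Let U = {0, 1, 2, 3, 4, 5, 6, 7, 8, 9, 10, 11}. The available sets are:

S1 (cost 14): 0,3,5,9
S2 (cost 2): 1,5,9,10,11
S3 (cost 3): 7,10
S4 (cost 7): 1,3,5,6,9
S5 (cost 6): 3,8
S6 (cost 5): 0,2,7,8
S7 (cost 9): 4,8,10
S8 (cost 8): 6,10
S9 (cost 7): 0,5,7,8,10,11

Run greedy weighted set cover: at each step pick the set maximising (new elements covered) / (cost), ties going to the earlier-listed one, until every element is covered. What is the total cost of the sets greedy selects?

23

Pick 1: S2 adds 5 new (1, 5, 9, 10, 11) at cost 2 (ratio 5/2).
Pick 2: S6 adds 4 new (0, 2, 7, 8) at cost 5 (ratio 4/5).
Pick 3: S4 adds 2 new (3, 6) at cost 7 (ratio 2/7).
Pick 4: S7 adds 1 new (4) at cost 9 (ratio 1/9).
Greedy total cost: 2 + 5 + 7 + 9 = 23.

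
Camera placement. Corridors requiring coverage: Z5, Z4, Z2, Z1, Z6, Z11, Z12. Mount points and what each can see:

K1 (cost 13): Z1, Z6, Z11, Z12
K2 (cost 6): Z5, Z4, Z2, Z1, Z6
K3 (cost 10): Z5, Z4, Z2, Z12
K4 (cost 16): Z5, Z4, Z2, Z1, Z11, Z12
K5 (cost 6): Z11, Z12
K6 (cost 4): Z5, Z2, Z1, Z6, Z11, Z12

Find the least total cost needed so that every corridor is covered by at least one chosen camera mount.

10

K2, K6 cover every corridor at cost 6 + 4 = 10.
Any cover uses at least 2 camera mounts; among all covering selections none totals below 10.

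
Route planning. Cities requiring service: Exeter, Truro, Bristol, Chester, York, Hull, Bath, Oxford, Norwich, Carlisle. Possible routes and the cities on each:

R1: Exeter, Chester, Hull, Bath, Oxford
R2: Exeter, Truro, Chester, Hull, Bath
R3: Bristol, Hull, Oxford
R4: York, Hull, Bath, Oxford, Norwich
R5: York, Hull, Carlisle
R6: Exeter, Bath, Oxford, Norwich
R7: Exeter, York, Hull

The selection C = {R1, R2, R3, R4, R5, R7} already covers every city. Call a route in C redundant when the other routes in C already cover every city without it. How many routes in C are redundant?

Drop R1: the rest still cover every city — redundant.
Drop R2: Truro uncovered — not redundant.
Drop R3: Bristol uncovered — not redundant.
Drop R4: Norwich uncovered — not redundant.
Drop R5: Carlisle uncovered — not redundant.
Drop R7: the rest still cover every city — redundant.
2 redundant: R1, R7.

2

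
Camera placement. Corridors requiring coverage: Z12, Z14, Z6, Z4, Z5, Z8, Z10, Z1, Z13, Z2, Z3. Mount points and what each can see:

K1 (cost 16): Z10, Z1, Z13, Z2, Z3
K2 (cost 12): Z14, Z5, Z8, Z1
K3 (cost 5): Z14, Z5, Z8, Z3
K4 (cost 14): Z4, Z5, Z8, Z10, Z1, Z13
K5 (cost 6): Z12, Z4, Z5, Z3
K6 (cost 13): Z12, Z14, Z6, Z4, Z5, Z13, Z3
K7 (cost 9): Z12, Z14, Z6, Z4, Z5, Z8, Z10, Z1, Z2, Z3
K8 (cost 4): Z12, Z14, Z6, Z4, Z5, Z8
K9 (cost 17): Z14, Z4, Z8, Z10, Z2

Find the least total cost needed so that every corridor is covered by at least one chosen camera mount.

K1, K8 cover every corridor at cost 16 + 4 = 20.
Any cover uses at least 2 camera mounts; among all covering selections none totals below 20.

20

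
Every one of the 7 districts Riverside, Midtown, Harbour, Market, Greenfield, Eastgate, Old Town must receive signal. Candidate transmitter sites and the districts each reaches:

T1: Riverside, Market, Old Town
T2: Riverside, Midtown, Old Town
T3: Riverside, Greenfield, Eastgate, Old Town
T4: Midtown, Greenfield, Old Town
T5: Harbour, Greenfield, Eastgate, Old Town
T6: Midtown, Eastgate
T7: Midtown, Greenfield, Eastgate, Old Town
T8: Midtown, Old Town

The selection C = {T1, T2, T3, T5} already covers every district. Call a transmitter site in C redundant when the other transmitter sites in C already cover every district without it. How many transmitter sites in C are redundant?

Drop T1: Market uncovered — not redundant.
Drop T2: Midtown uncovered — not redundant.
Drop T3: the rest still cover every district — redundant.
Drop T5: Harbour uncovered — not redundant.
1 redundant: T3.

1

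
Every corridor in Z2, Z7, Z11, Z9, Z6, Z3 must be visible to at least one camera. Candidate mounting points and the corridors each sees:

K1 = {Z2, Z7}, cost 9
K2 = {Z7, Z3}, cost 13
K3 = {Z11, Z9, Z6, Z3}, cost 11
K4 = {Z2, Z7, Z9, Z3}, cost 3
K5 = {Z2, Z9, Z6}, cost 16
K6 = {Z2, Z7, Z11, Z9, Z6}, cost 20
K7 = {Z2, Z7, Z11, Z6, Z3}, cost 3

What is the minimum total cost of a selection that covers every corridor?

K4, K7 cover every corridor at cost 3 + 3 = 6.
Any cover uses at least 2 camera mounts; among all covering selections none totals below 6.

6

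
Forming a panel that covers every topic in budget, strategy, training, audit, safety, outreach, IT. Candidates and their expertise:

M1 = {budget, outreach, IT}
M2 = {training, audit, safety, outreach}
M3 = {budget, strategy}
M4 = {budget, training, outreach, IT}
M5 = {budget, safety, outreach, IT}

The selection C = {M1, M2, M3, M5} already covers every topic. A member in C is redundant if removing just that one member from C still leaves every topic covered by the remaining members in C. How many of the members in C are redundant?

Drop M1: the rest still cover every topic — redundant.
Drop M2: training, audit uncovered — not redundant.
Drop M3: strategy uncovered — not redundant.
Drop M5: the rest still cover every topic — redundant.
2 redundant: M1, M5.

2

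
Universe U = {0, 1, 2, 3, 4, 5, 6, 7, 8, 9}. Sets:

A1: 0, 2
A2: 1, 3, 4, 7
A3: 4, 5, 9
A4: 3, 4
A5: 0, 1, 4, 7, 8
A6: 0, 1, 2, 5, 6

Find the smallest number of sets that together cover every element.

A2, A3, A5, A6 together cover {0, 1, 2, 3, 4, 5, 6, 7, 8, 9} — every element.
No 3 of the 6 sets cover everything (all 20 triples fall short), so 4 is minimum.

4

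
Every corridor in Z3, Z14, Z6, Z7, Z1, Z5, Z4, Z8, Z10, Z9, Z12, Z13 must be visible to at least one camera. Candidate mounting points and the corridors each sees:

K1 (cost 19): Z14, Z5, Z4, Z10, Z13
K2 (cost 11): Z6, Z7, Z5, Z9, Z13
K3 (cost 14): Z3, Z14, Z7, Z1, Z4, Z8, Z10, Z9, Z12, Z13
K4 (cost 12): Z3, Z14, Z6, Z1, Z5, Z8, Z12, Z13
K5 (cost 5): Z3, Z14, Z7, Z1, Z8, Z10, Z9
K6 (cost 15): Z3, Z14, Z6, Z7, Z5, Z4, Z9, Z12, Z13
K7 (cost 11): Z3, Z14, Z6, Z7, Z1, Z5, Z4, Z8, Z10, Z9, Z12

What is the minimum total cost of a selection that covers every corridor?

20

K5, K6 cover every corridor at cost 5 + 15 = 20.
Any cover uses at least 2 camera mounts; among all covering selections none totals below 20.
Greedy by coverage-per-cost would pick K5, K7, K2 for 27 — worse than the optimum 20.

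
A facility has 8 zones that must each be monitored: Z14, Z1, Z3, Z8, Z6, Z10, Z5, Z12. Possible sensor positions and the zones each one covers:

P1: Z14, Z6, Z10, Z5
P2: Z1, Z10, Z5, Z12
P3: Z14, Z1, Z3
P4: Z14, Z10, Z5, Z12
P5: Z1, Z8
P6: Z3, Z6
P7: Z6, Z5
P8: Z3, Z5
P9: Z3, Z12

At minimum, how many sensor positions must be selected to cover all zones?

P1, P5, P9 together cover {Z14, Z1, Z3, Z8, Z6, Z10, Z5, Z12} — every zone.
No 2 of the 9 sensor positions cover everything (all 36 pairs fall short), so 3 is minimum.
Greedy (largest uncovered first) would take P1, P2, P3, P5 — 4 sensor positions — but 3 suffice.

3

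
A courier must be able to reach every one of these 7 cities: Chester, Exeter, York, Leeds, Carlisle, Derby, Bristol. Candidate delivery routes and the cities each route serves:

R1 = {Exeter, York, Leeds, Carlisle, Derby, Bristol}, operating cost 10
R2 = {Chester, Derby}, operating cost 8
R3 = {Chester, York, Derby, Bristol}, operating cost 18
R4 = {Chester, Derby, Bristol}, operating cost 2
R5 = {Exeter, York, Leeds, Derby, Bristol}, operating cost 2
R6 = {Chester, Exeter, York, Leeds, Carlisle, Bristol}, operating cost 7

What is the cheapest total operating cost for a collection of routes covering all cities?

9

R4, R6 cover every city at operating cost 2 + 7 = 9.
Any cover uses at least 2 routes; among all covering selections none totals below 9.
Greedy by coverage-per-operating cost would pick R5, R4, R6 for 11 — worse than the optimum 9.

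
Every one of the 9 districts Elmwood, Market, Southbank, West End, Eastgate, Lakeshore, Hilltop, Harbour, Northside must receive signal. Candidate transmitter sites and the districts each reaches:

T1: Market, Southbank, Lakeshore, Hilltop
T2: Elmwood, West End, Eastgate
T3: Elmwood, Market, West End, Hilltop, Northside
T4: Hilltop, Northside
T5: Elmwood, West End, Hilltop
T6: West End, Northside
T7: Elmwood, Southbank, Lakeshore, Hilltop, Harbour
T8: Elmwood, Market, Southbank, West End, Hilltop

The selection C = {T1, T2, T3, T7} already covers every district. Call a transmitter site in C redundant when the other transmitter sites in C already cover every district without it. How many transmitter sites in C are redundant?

Drop T1: the rest still cover every district — redundant.
Drop T2: Eastgate uncovered — not redundant.
Drop T3: Northside uncovered — not redundant.
Drop T7: Harbour uncovered — not redundant.
1 redundant: T1.

1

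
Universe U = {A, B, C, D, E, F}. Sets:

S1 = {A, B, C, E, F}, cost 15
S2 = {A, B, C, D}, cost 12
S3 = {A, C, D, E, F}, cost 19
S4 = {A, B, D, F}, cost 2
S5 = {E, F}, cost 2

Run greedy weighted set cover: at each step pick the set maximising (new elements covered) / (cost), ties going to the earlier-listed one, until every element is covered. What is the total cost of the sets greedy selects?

16

Pick 1: S4 adds 4 new (A, B, D, F) at cost 2 (ratio 4/2).
Pick 2: S5 adds 1 new (E) at cost 2 (ratio 1/2).
Pick 3: S2 adds 1 new (C) at cost 12 (ratio 1/12).
Greedy total cost: 2 + 2 + 12 = 16. (The true optimum is 14, so greedy overshoots here.)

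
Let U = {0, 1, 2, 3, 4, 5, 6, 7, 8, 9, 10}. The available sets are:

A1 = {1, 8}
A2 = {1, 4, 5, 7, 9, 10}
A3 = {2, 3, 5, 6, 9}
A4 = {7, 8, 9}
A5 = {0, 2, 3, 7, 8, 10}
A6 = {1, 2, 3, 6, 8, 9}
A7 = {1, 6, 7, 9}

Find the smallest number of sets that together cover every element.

3

A2, A3, A5 together cover {0, 1, 2, 3, 4, 5, 6, 7, 8, 9, 10} — every element.
No 2 of the 7 sets cover everything (all 21 pairs fall short), so 3 is minimum.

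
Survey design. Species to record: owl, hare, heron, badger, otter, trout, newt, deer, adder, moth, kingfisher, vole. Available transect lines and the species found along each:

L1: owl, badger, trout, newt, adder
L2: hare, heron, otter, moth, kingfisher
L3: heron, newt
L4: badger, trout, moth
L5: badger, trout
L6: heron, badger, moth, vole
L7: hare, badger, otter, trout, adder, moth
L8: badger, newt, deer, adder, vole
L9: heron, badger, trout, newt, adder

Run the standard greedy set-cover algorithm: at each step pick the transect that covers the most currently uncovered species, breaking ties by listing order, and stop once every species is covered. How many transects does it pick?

Pick 1: L7 covers 6 new species (hare, badger, otter, trout, adder, moth).
Pick 2: L8 covers 3 new species (newt, deer, vole).
Pick 3: L2 covers 2 new species (heron, kingfisher).
Pick 4: L1 covers 1 new species (owl).
Greedy uses 4 transects. (The true minimum is 3.)

4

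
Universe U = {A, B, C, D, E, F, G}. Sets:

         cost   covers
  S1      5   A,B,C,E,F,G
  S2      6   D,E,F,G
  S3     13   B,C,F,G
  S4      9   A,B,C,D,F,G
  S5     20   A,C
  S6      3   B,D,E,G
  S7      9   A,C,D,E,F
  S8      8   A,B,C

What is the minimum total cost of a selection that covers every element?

8

S1, S6 cover every element at cost 5 + 3 = 8.
Any cover uses at least 2 sets; among all covering selections none totals below 8.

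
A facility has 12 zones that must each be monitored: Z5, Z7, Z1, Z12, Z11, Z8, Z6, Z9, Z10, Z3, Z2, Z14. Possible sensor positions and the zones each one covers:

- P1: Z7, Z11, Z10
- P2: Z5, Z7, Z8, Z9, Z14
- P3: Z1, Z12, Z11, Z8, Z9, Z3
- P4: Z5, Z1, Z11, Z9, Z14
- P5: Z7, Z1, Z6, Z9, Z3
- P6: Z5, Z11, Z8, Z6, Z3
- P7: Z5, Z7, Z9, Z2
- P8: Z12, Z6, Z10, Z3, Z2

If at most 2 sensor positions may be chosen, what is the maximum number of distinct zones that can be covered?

10

Choosing P2, P8 covers {Z5, Z7, Z12, Z8, Z6, Z9, Z10, Z3, Z2, Z14} — 10 zones.
No choice of 2 sensor positions does better; here Z1, Z11 are left uncovered.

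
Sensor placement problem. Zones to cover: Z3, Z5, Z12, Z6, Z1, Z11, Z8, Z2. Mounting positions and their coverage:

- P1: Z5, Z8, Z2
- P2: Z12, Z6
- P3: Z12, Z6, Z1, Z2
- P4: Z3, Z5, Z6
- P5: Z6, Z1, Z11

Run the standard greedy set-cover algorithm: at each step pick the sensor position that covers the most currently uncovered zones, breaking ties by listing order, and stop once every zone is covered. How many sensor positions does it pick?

4

Pick 1: P3 covers 4 new zones (Z12, Z6, Z1, Z2).
Pick 2: P1 covers 2 new zones (Z5, Z8).
Pick 3: P4 covers 1 new zones (Z3).
Pick 4: P5 covers 1 new zones (Z11).
Greedy uses 4 sensor positions.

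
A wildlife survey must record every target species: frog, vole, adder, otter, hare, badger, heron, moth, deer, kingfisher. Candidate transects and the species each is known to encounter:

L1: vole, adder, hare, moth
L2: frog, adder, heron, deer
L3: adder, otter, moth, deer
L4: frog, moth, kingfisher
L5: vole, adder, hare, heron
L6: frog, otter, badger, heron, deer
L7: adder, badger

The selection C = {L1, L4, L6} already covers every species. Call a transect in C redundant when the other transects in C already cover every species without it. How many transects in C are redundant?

Drop L1: vole, adder, hare uncovered — not redundant.
Drop L4: kingfisher uncovered — not redundant.
Drop L6: otter, badger, heron, deer uncovered — not redundant.
None of the transects in C is redundant.

0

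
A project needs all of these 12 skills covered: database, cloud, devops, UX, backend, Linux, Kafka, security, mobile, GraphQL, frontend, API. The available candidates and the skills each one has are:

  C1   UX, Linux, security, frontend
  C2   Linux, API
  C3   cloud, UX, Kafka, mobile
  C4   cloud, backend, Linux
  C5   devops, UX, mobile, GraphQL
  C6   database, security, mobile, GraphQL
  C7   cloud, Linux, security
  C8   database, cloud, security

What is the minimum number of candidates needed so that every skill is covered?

C1, C2, C3, C4, C5, C6 together cover {database, cloud, devops, UX, backend, Linux, Kafka, security, mobile, GraphQL, frontend, API} — every skill.
No 5 of the 8 candidates cover everything (all 56 size-5 selections fall short), so 6 is minimum.

6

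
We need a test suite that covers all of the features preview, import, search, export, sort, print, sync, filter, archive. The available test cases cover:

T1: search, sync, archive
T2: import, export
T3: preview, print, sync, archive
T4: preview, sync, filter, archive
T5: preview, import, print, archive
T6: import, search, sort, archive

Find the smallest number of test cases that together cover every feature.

T2, T3, T4, T6 together cover {preview, import, search, export, sort, print, sync, filter, archive} — every feature.
No 3 of the 6 test cases cover everything (all 20 triples fall short), so 4 is minimum.

4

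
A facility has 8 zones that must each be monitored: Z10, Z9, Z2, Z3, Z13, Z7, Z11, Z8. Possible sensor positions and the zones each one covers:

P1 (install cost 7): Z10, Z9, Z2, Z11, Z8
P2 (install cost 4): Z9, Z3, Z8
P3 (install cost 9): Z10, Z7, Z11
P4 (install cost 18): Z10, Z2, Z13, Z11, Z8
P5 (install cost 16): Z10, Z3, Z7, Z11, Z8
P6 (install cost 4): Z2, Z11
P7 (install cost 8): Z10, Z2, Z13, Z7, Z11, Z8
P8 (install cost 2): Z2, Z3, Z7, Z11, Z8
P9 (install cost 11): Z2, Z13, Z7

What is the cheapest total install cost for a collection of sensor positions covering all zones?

P2, P7 cover every zone at install cost 4 + 8 = 12.
Any cover uses at least 2 sensor positions; among all covering selections none totals below 12.

12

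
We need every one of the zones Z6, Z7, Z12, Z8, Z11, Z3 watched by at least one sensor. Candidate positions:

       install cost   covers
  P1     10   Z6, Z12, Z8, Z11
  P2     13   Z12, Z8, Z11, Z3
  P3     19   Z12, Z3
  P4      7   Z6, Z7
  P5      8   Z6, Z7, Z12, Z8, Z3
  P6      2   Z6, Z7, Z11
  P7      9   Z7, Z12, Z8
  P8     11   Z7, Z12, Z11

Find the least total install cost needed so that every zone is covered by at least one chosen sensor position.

10

P5, P6 cover every zone at install cost 8 + 2 = 10.
Any cover uses at least 2 sensor positions; among all covering selections none totals below 10.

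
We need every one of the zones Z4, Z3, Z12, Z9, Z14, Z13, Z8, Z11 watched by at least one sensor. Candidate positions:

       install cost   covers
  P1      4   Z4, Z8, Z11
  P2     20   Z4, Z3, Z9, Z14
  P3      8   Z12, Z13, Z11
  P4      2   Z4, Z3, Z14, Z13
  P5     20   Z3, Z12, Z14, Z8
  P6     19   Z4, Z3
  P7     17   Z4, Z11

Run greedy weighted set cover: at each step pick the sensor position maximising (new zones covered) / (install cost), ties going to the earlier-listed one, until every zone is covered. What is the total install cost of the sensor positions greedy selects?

Pick 1: P4 adds 4 new (Z4, Z3, Z14, Z13) at install cost 2 (ratio 4/2).
Pick 2: P1 adds 2 new (Z8, Z11) at install cost 4 (ratio 2/4).
Pick 3: P3 adds 1 new (Z12) at install cost 8 (ratio 1/8).
Pick 4: P2 adds 1 new (Z9) at install cost 20 (ratio 1/20).
Greedy total install cost: 2 + 4 + 8 + 20 = 34. (The true optimum is 32, so greedy overshoots here.)

34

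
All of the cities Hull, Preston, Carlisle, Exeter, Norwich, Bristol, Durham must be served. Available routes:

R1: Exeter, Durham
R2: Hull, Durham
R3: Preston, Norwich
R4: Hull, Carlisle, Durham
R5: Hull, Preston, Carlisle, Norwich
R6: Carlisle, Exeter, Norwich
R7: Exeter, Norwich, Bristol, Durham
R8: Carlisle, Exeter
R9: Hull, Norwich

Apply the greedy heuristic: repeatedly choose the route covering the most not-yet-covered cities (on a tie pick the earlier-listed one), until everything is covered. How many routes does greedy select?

2

Pick 1: R5 covers 4 new cities (Hull, Preston, Carlisle, Norwich).
Pick 2: R7 covers 3 new cities (Exeter, Bristol, Durham).
Greedy uses 2 routes.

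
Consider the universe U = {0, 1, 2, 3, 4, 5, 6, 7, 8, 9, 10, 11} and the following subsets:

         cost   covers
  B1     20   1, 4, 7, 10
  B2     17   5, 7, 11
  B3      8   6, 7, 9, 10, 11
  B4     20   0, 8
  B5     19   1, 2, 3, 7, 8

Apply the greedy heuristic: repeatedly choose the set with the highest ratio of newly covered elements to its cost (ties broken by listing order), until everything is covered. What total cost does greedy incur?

Pick 1: B3 adds 5 new (6, 7, 9, 10, 11) at cost 8 (ratio 5/8).
Pick 2: B5 adds 4 new (1, 2, 3, 8) at cost 19 (ratio 4/19).
Pick 3: B2 adds 1 new (5) at cost 17 (ratio 1/17).
Pick 4: B1 adds 1 new (4) at cost 20 (ratio 1/20).
Pick 5: B4 adds 1 new (0) at cost 20 (ratio 1/20).
Greedy total cost: 8 + 19 + 17 + 20 + 20 = 84.

84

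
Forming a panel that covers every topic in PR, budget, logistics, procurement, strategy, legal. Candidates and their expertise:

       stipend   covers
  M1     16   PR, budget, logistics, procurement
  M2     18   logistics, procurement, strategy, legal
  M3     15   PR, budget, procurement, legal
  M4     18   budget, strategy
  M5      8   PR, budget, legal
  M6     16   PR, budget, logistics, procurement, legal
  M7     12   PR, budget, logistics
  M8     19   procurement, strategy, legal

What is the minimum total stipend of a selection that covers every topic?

26

M2, M5 cover every topic at stipend 18 + 8 = 26.
Any cover uses at least 2 members; among all covering selections none totals below 26.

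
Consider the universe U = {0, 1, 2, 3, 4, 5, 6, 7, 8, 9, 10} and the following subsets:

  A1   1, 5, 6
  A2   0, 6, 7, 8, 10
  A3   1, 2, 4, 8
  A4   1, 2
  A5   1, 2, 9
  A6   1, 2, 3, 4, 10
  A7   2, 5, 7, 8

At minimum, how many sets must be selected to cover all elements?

4

A1, A2, A5, A6 together cover {0, 1, 2, 3, 4, 5, 6, 7, 8, 9, 10} — every element.
No 3 of the 7 sets cover everything (all 35 triples fall short), so 4 is minimum.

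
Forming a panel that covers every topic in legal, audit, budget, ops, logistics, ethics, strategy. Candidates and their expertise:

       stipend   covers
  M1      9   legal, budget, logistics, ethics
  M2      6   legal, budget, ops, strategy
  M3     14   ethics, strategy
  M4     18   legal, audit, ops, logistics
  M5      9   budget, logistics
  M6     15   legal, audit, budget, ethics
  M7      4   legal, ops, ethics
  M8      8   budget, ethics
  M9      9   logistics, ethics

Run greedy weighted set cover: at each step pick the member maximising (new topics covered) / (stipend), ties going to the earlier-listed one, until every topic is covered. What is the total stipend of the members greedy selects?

34

Pick 1: M7 adds 3 new (legal, ops, ethics) at stipend 4 (ratio 3/4).
Pick 2: M2 adds 2 new (budget, strategy) at stipend 6 (ratio 2/6).
Pick 3: M1 adds 1 new (logistics) at stipend 9 (ratio 1/9).
Pick 4: M6 adds 1 new (audit) at stipend 15 (ratio 1/15).
Greedy total stipend: 4 + 6 + 9 + 15 = 34. (The true optimum is 28, so greedy overshoots here.)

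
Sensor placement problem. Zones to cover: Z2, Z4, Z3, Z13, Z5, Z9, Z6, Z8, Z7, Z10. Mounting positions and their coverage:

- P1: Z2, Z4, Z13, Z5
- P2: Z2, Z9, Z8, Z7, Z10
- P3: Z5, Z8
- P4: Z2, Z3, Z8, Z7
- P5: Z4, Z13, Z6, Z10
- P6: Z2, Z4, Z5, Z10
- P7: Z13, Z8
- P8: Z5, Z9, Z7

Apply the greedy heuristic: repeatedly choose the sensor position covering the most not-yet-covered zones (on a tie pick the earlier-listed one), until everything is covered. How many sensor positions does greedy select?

Pick 1: P2 covers 5 new zones (Z2, Z9, Z8, Z7, Z10).
Pick 2: P1 covers 3 new zones (Z4, Z13, Z5).
Pick 3: P4 covers 1 new zones (Z3).
Pick 4: P5 covers 1 new zones (Z6).
Greedy uses 4 sensor positions. (The true minimum is 3.)

4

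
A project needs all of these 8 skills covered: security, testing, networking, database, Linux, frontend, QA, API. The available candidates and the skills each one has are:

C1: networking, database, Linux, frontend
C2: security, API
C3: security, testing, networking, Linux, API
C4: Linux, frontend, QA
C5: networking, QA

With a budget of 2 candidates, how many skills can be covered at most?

7

Choosing C1, C3 covers {security, testing, networking, database, Linux, frontend, API} — 7 skills.
No choice of 2 candidates does better; here QA is left uncovered.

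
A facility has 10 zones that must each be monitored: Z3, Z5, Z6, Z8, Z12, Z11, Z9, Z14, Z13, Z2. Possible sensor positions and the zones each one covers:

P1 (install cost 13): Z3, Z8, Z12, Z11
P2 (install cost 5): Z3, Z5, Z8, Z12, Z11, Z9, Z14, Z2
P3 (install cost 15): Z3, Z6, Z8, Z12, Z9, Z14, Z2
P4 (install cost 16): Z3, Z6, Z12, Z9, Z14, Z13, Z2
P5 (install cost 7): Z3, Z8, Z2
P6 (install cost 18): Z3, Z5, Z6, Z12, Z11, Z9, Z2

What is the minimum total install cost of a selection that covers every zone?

P2, P4 cover every zone at install cost 5 + 16 = 21.
Any cover uses at least 2 sensor positions; among all covering selections none totals below 21.

21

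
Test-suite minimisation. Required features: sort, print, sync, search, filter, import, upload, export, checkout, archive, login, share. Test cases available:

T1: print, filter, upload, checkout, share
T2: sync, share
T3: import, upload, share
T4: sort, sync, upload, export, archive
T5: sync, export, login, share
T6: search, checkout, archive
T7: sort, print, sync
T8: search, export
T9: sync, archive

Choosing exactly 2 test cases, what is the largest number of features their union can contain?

9

Choosing T1, T4 covers {sort, print, sync, filter, upload, export, checkout, archive, share} — 9 features.
No choice of 2 test cases does better; here search, import, login are left uncovered.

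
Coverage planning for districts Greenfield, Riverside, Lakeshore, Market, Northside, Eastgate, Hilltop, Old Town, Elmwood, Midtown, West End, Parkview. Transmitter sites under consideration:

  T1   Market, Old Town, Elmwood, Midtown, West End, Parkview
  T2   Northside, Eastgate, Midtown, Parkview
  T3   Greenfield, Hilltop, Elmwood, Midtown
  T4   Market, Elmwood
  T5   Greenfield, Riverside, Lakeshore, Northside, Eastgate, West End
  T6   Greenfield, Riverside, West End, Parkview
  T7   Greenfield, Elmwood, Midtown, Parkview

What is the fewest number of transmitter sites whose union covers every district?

3

T1, T3, T5 together cover {Greenfield, Riverside, Lakeshore, Market, Northside, Eastgate, Hilltop, Old Town, Elmwood, Midtown, West End, Parkview} — every district.
No 2 of the 7 transmitter sites cover everything (all 21 pairs fall short), so 3 is minimum.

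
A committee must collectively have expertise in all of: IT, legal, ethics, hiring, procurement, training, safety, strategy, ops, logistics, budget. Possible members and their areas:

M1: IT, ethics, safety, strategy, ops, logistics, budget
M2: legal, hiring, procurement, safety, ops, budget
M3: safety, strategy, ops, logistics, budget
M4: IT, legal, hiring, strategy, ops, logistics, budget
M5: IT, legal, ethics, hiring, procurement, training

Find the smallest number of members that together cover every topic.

2

M1, M5 together cover {IT, legal, ethics, hiring, procurement, training, safety, strategy, ops, logistics, budget} — every topic.
No single member contains all 11 topics, so 2 is optimal.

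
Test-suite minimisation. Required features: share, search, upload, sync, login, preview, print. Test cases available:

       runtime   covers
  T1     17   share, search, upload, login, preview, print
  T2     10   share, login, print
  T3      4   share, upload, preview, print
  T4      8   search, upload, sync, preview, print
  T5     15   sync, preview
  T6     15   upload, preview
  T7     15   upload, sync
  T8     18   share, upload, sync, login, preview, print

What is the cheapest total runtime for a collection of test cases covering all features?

T2, T4 cover every feature at runtime 10 + 8 = 18.
Any cover uses at least 2 test cases; among all covering selections none totals below 18.

18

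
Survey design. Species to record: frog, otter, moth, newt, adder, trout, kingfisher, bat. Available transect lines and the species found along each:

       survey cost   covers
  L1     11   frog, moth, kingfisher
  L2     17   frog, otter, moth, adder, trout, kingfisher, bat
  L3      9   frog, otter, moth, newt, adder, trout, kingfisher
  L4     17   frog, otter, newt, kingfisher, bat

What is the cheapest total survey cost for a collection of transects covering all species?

26

L2, L3 cover every species at survey cost 17 + 9 = 26.
Any cover uses at least 2 transects; among all covering selections none totals below 26.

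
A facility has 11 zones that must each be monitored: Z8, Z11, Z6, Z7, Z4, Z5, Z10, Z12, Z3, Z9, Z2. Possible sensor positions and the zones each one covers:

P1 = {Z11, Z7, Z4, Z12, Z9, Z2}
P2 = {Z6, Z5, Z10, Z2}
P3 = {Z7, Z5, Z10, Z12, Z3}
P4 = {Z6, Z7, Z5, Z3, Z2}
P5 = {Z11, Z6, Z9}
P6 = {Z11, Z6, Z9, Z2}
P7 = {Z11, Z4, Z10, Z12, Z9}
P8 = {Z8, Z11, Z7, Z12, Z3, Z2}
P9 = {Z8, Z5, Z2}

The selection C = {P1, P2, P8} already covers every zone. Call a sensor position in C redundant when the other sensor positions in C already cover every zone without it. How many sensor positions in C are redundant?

Drop P1: Z4, Z9 uncovered — not redundant.
Drop P2: Z6, Z5, Z10 uncovered — not redundant.
Drop P8: Z8, Z3 uncovered — not redundant.
None of the sensor positions in C is redundant.

0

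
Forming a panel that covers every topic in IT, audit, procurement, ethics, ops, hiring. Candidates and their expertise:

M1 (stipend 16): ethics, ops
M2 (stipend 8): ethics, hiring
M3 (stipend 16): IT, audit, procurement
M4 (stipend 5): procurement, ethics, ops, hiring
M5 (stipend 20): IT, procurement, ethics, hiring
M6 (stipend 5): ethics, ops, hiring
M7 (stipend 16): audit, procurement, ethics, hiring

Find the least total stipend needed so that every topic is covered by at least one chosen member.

21

M3, M4 cover every topic at stipend 16 + 5 = 21.
Any cover uses at least 2 members; among all covering selections none totals below 21.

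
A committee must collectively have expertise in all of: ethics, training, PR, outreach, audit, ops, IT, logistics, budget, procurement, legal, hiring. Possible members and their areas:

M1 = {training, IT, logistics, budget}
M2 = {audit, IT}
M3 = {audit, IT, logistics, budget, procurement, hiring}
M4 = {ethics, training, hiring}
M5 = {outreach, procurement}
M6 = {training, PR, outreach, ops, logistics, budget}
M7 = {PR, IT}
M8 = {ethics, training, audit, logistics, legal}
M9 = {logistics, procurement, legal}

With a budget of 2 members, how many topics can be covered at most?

Choosing M3, M6 covers {training, PR, outreach, audit, ops, IT, logistics, budget, procurement, hiring} — 10 topics.
No choice of 2 members does better; here ethics, legal are left uncovered.

10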